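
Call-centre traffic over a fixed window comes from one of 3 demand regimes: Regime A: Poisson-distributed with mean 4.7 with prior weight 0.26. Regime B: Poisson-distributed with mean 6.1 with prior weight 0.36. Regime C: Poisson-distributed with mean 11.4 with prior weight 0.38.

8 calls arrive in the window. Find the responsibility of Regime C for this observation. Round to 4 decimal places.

0.3650

P(component k | x) = w_k·f_k(x) / marginal(x), where marginal(x) = Σ_j w_j·f_j(x).
Component likelihoods at x = 8 calls:
  L_A = 0.0537129
  L_B = 0.10664
  L_C = 0.0792066
Prior × likelihood for each component:
  w_A·L_A = 0.26 × 0.0537129 = 0.0139653
  w_B·L_B = 0.36 × 0.10664 = 0.0383905
  w_C·L_C = 0.38 × 0.0792066 = 0.0300985
Sum: 0.0139653 + 0.0383905 + 0.0300985 = 0.0824544
So the posterior for Regime C is 0.0300985 / 0.0824544 ≈ 0.3650.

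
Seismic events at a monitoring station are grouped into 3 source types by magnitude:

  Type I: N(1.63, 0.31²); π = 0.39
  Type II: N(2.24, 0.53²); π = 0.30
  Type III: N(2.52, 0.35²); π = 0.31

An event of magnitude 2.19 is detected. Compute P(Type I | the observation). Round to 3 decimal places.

By Bayes' theorem, P(k | x) = P(Z=k) f_k(x) / Σ_j P(Z=j) f_j(x).
Evaluate each component's likelihood at the observed value:
  L_I = 0.251732
  L_II = 0.749379
  L_III = 0.730807
Weight by the priors:
  P(Z=I)·L_I = 0.39 × 0.251732 = 0.0981756
  P(Z=II)·L_II = 0.30 × 0.749379 = 0.224814
  P(Z=III)·L_III = 0.31 × 0.730807 = 0.22655
Denominator: 0.0981756 + 0.224814 + 0.22655 = 0.549539
P(Type I | the observation) = 0.0981756 / 0.549539 ≈ 0.179

0.179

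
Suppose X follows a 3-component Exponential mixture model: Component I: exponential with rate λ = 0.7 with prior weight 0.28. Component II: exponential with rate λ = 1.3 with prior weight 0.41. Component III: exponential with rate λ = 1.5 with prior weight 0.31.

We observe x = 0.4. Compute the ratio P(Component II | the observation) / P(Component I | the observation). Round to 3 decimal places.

Since P(k|x) ∝ P(Z=k) f_k(x), the posterior odds are P(Z=i) f_i(x) / (P(Z=j) f_j(x)).
Component likelihoods at x = 0.4:
  p_I = 0.7·e^(−0.7·0.4) = 0.7·e^(−0.2800) = 0.529049
  p_II = 1.3·e^(−1.3·0.4) = 1.3·e^(−0.5200) = 0.772877
  p_III = 1.5·e^(−1.5·0.4) = 1.5·e^(−0.6000) = 0.823217
Posterior odds = (P(Z=II)·p_II) / (P(Z=I)·p_I) = (0.41·0.772877) / (0.28·0.529049) = 0.316879 / 0.148134 ≈ 2.139

2.139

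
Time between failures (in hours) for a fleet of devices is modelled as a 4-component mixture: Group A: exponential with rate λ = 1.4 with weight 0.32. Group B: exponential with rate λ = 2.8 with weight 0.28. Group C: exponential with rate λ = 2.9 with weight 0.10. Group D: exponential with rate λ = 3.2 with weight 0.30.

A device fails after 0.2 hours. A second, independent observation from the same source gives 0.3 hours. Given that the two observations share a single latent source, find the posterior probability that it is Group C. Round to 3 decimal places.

Apply Bayes' rule: the posterior for each component is proportional to its prior times its likelihood at x.
Since both observations come from the same component, the likelihood for component k is f_k(x₁)·f_k(x₂).
  p_A = [1.0581] × [0.919866] = 0.973307
  p_B = [1.59939] × [1.20879] = 1.93332
  p_C = [1.62371] × [1.21496] = 1.97274
  p_D = [1.68734] × [1.22526] = 2.06742
Unnormalised posteriors:
  π_A·p_A = 0.32 × 0.973307 = 0.311458
  π_B·p_B = 0.28 × 1.93332 = 0.54133
  π_C·p_C = 0.10 × 1.97274 = 0.197274
  π_D·p_D = 0.30 × 2.06742 = 0.620226
Marginal: 0.311458 + 0.54133 + 0.197274 + 0.620226 = 1.67029
Responsibility of Group C: 0.197274 / 1.67029 ≈ 0.118

0.118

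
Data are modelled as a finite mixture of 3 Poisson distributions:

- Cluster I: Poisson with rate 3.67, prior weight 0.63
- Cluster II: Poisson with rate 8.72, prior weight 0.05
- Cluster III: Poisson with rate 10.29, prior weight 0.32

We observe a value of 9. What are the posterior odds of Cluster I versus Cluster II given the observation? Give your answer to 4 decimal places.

0.8145

Posterior odds = (P(Z=i) f_i(x)) / (P(Z=j) f_j(x)); the normalising sum cancels.
Component likelihoods at x = 9:
  L_I = e^(−3.67)·3.67^9/9! = 0.00847951
  L_II = e^(−8.72)·8.72^9/9! = 0.131171
  L_III = e^(−10.29)·10.29^9/9! = 0.121084
Posterior odds = (P(Z=I)·L_I) / (P(Z=II)·L_II) = (0.63·0.00847951) / (0.05·0.131171) = 0.00534209 / 0.00655854 ≈ 0.8145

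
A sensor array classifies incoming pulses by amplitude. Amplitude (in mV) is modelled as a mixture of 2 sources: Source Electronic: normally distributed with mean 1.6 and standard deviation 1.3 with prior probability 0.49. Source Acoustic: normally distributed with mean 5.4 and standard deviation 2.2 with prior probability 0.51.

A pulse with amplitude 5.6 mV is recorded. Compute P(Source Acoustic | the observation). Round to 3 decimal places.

The responsibility of component k is π_k f_k(x) divided by Σ_j π_j f_j(x).
Component likelihoods at x = 5.6 mV:
  f_Electronic = (1/(1.3·√(2π)))·exp(−(5.6−1.6)²/(2·1.3²)) = 0.306879·exp(-4.73373) = 0.00269858
  f_Acoustic = (1/(2.2·√(2π)))·exp(−(5.6−5.4)²/(2·2.2²)) = 0.181337·exp(-0.00413) = 0.18059
Multiply by the mixture weights:
  π_Electronic·f_Electronic = 0.49 × 0.00269858 = 0.0013223
  π_Acoustic·f_Acoustic = 0.51 × 0.18059 = 0.0921007
Denominator: 0.0013223 + 0.0921007 = 0.093423
P(Source Acoustic | x) ≈ 0.986

0.986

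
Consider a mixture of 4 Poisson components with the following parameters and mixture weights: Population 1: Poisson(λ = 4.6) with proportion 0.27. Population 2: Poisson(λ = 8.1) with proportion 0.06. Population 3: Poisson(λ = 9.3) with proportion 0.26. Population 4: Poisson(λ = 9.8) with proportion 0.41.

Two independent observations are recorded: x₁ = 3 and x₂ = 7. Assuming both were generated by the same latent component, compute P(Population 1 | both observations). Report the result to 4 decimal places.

P(component k | x) = P(Z=k)·f_k(x) / marginal(x), where marginal(x) = Σ_j P(Z=j)·f_j(x).
Since both observations come from the same component, the likelihood for component k is f_k(x₁)·f_k(x₂).
  L_1 = [e^(−4.6)·4.6^3/3! = 0.163068] × [0.08692] = 0.0141738
  L_2 = [e^(−8.1)·8.1^3/3! = 0.0268855] × [0.137778] = 0.00370423
  L_3 = [e^(−9.3)·9.3^3/3! = 0.0122563] × [0.109147] = 0.00133774
  L_4 = [e^(−9.8)·9.8^3/3! = 0.00869843] × [0.0955138] = 0.00083082
Multiply by the mixture weights:
  P(Z=1)·L_1 = 0.27 × 0.0141738 = 0.00382693
  P(Z=2)·L_2 = 0.06 × 0.00370423 = 0.000222254
  P(Z=3)·L_3 = 0.26 × 0.00133774 = 0.000347811
  P(Z=4)·L_4 = 0.41 × 0.00083082 = 0.000340636
Sum: 0.00382693 + 0.000222254 + 0.000347811 + 0.000340636 = 0.00473764
P(Population 1 | data) ≈ 0.8078

0.8078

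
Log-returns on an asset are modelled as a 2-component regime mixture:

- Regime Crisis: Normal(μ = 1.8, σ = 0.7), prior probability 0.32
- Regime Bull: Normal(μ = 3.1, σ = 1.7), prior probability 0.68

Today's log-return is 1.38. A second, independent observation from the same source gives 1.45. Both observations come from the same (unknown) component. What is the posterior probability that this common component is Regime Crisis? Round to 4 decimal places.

Apply Bayes' rule: the posterior for each component is proportional to its prior times its likelihood at x.
Since both observations come from the same component, the likelihood for component k is f_k(x₁)·f_k(x₂).
  p_Crisis = [(1/(0.7·√(2π)))·exp(−(1.38−1.8)²/(2·0.7²)) = 0.569918·exp(-0.18000) = 0.476035] × [0.50295] = 0.239422
  p_Bull = [(1/(1.7·√(2π)))·exp(−(1.38−3.1)²/(2·1.7²)) = 0.234672·exp(-0.51183) = 0.140661] × [0.146521] = 0.0206098
Multiply by the mixture weights:
  π_Crisis·p_Crisis = 0.32 × 0.239422 = 0.0766151
  π_Bull·p_Bull = 0.68 × 0.0206098 = 0.0140147
Denominator: 0.0766151 + 0.0140147 = 0.0906297
P(Regime Crisis | x) ≈ 0.8454

0.8454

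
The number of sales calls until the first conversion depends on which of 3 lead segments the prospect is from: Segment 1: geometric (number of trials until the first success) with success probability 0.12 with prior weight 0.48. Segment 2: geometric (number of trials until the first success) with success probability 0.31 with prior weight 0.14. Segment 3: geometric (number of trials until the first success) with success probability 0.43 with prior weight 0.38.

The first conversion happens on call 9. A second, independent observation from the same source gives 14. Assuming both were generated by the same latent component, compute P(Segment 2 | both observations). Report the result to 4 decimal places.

P(component k | x) = P(Z=k)·f_k(x) / marginal(x), where marginal(x) = Σ_j P(Z=j)·f_j(x).
Since both observations come from the same component, the likelihood for component k is f_k(x₁)·f_k(x₂).
  p_1 = [0.12·(1−0.12)^8 = 0.12·0.359635 = 0.0431561] × [0.0227749] = 0.000982876
  p_2 = [0.31·(1−0.31)^8 = 0.31·0.0513798 = 0.0159277] × [0.00249115] = 3.96784e-05
  p_3 = [0.43·(1−0.43)^8 = 0.43·0.0111429 = 0.00479145] × [0.000288298] = 1.38137e-06
Multiply by the mixture weights:
  P(Z=1)·p_1 = 0.48 × 0.000982876 = 0.00047178
  P(Z=2)·p_2 = 0.14 × 3.96784e-05 = 5.55498e-06
  P(Z=3)·p_3 = 0.38 × 1.38137e-06 = 5.24919e-07
Marginal: 0.00047178 + 5.55498e-06 + 5.24919e-07 = 0.00047786
P(Segment 2 | x₁,x₂) ≈ 0.0116

0.0116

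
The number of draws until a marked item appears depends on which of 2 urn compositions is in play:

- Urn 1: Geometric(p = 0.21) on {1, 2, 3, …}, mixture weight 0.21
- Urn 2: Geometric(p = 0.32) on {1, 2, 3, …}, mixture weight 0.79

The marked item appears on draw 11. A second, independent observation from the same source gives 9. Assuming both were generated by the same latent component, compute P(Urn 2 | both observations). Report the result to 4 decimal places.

P(component k | x) = P(Z=k)·f_k(x) / marginal(x), where marginal(x) = Σ_j P(Z=j)·f_j(x).
Since both observations come from the same component, the likelihood for component k is f_k(x₁)·f_k(x₂).
  L_1 = [0.21·(1−0.21)^10 = 0.21·0.0946828 = 0.0198834] × [0.0318593] = 0.00063347
  L_2 = [0.32·(1−0.32)^10 = 0.32·0.0211392 = 0.00676455] × [0.0146292] = 9.89602e-05
Prior × likelihood for each component:
  P(Z=1)·L_1 = 0.21 × 0.00063347 = 0.000133029
  P(Z=2)·L_2 = 0.79 × 9.89602e-05 = 7.81785e-05
Denominator: 0.000133029 + 7.81785e-05 = 0.000211207
P(Urn 2 | x₁, x₂) = 7.81785e-05 / 0.000211207 ≈ 0.3702

0.3702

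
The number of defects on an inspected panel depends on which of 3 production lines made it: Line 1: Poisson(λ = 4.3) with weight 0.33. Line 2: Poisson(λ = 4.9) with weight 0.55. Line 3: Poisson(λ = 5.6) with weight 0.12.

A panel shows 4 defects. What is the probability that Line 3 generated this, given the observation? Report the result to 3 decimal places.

0.101

The responsibility of component k is P(Z=k) f_k(x) divided by Σ_j P(Z=j) f_j(x).
Poisson probabilities:
  p_1 = e^(−4.3)·4.3^4/4! = 0.193284
  p_2 = e^(−4.9)·4.9^4/4! = 0.178867
  p_3 = e^(−5.6)·5.6^4/4! = 0.151528
Multiply by the mixture weights:
  P(Z=1)·p_1 = 0.33 × 0.193284 = 0.0637838
  P(Z=2)·p_2 = 0.55 × 0.178867 = 0.0983768
  P(Z=3)·p_3 = 0.12 × 0.151528 = 0.0181833
Sum: 0.0637838 + 0.0983768 + 0.0181833 = 0.180344
So the posterior for Line 3 is 0.0181833 / 0.180344 ≈ 0.101.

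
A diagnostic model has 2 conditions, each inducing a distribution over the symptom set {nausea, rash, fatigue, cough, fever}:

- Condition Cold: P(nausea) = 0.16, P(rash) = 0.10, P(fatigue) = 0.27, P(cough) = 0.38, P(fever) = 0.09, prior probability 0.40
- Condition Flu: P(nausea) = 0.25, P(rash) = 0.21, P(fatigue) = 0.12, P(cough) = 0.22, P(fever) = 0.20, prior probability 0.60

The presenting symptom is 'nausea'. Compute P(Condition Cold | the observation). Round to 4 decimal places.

0.2991

Posterior ∝ prior × likelihood, so P(k | x) ∝ P(Z=k) f_k(x); normalise over all components.
Evaluate each component's likelihood at the observed value:
  L_Cold = 0.16
  L_Flu = 0.25
Unnormalised posteriors:
  P(Z=Cold)·L_Cold = 0.40 × 0.16 = 0.064
  P(Z=Flu)·L_Flu = 0.60 × 0.25 = 0.15
Marginal: 0.064 + 0.15 = 0.214
So the posterior for Condition Cold is 0.064 / 0.214 ≈ 0.2991.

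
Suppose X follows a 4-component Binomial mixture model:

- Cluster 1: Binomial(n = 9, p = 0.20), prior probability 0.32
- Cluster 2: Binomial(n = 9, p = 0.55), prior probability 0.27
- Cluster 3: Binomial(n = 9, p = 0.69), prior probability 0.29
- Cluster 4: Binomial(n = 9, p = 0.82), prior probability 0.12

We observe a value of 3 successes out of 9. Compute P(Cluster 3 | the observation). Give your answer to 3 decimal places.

0.075

Apply Bayes' rule: the posterior for each component is proportional to its prior times its likelihood at x.
Component likelihoods at x = 3 successes out of 9:
  p_1 = C(9,3)·0.20^3·0.80^6 = 84·0.008·0.262144 = 0.176161
  p_2 = C(9,3)·0.55^3·0.45^6 = 84·0.166375·0.00830377 = 0.116049
  p_3 = C(9,3)·0.69^3·0.31^6 = 84·0.328509·0.000887504 = 0.0244904
  p_4 = C(9,3)·0.82^3·0.18^6 = 84·0.551368·3.40122e-05 = 0.00157527
Weight by the priors:
  w_1·p_1 = 0.32 × 0.176161 = 0.0563714
  w_2·p_2 = 0.27 × 0.116049 = 0.0313333
  w_3·p_3 = 0.29 × 0.0244904 = 0.00710223
  w_4·p_4 = 0.12 × 0.00157527 = 0.000189033
Normaliser: 0.0563714 + 0.0313333 + 0.00710223 + 0.000189033 = 0.094996
P(Cluster 3 | data) ≈ 0.075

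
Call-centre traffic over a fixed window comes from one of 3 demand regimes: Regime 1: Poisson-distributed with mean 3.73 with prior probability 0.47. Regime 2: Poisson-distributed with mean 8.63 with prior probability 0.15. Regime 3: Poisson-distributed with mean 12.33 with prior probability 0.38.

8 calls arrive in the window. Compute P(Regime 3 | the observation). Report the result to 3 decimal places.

0.418

Apply Bayes' rule: the posterior for each component is proportional to its prior times its likelihood at x.
Evaluate each component's likelihood at the observed value:
  f_1 = e^(−3.73)·3.73^8/8! = 0.0222962
  f_2 = e^(−8.63)·8.63^8/8! = 0.136334
  f_3 = e^(−12.33)·12.33^8/8! = 0.0585239
Prior × likelihood for each component:
  w_1·f_1 = 0.47 × 0.0222962 = 0.0104792
  w_2·f_2 = 0.15 × 0.136334 = 0.0204501
  w_3·f_3 = 0.38 × 0.0585239 = 0.0222391
Denominator: 0.0104792 + 0.0204501 + 0.0222391 = 0.0531684
P(Regime 3 | the observation) ≈ 0.418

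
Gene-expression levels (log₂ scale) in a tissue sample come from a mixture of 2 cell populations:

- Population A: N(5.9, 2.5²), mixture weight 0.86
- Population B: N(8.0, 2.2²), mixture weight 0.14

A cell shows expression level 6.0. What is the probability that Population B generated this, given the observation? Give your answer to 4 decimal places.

P(component k | x) = P(Z=k)·f_k(x) / marginal(x), where marginal(x) = Σ_j P(Z=j)·f_j(x).
Evaluate each component's likelihood at the observed value:
  f_A = 0.159449
  f_B = 0.119957
Multiply by the mixture weights:
  P(Z=A)·f_A = 0.86 × 0.159449 = 0.137126
  P(Z=B)·f_B = 0.14 × 0.119957 = 0.016794
Denominator: 0.137126 + 0.016794 = 0.15392
So the posterior for Population B is 0.016794 / 0.15392 ≈ 0.1091.

0.1091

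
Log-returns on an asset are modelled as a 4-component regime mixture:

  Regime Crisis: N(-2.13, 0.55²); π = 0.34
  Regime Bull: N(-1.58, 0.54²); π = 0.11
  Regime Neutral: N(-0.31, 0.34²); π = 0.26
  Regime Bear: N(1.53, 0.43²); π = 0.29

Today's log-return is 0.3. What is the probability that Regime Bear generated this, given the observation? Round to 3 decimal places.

Posterior ∝ prior × likelihood, so P(k | x) ∝ P(Z=k) f_k(x); normalise over all components.
Evaluate each component's likelihood at the observed value:
  p_Crisis = 4.18564e-05
  p_Bull = 0.001724
  p_Neutral = 0.234674
  p_Bear = 0.0155127
Prior × likelihood for each component:
  P(Z=Crisis)·p_Crisis = 0.34 × 4.18564e-05 = 1.42312e-05
  P(Z=Bull)·p_Bull = 0.11 × 0.001724 = 0.00018964
  P(Z=Neutral)·p_Neutral = 0.26 × 0.234674 = 0.0610152
  P(Z=Bear)·p_Bear = 0.29 × 0.0155127 = 0.00449867
Sum: 1.42312e-05 + 0.00018964 + 0.0610152 + 0.00449867 = 0.0657178
P(Regime Bear | the observation) = 0.00449867 / 0.0657178 ≈ 0.068

0.068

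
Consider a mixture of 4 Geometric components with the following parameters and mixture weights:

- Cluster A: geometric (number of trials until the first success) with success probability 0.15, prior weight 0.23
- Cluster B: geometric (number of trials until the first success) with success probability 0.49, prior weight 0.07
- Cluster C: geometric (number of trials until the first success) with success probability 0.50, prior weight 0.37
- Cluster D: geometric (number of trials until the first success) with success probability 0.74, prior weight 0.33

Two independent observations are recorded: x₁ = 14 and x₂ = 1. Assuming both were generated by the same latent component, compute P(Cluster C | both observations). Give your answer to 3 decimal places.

0.018

P(component k | x) = π_k·f_k(x) / marginal(x), where marginal(x) = Σ_j π_j·f_j(x).
Since both observations come from the same component, the likelihood for component k is f_k(x₁)·f_k(x₂).
  f_A = [0.15·(1−0.15)^13 = 0.15·0.120905 = 0.0181358] × [0.15] = 0.00272037
  f_B = [0.49·(1−0.49)^13 = 0.49·0.000157911 = 7.73764e-05] × [0.49] = 3.79144e-05
  f_C = [0.50·(1−0.50)^13 = 0.50·0.00012207 = 6.10352e-05] × [0.5] = 3.05176e-05
  f_D = [0.74·(1−0.74)^13 = 0.74·2.48115e-08 = 1.83605e-08] × [0.74] = 1.35868e-08
Unnormalised posteriors:
  π_A·f_A = 0.23 × 0.00272037 = 0.000625686
  π_B·f_B = 0.07 × 3.79144e-05 = 2.65401e-06
  π_C·f_C = 0.37 × 3.05176e-05 = 1.12915e-05
  π_D·f_D = 0.33 × 1.35868e-08 = 4.48364e-09
Normaliser: 0.000625686 + 2.65401e-06 + 1.12915e-05 + 4.48364e-09 = 0.000639636
P(Cluster C | x) ≈ 0.018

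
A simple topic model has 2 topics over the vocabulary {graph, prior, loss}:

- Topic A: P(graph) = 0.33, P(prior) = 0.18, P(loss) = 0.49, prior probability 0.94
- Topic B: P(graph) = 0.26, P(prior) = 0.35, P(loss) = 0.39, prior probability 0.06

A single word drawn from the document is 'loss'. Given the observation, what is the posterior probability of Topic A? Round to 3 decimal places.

0.952

P(component k | x) = π_k·f_k(x) / marginal(x), where marginal(x) = Σ_j π_j·f_j(x).
Categorical probabilities:
  L_A = P(loss | comp) = 0.49
  L_B = P(loss | comp) = 0.39
Weight by the priors:
  π_A·L_A = 0.94 × 0.49 = 0.4606
  π_B·L_B = 0.06 × 0.39 = 0.0234
Denominator: 0.4606 + 0.0234 = 0.484
P(Topic A | data) ≈ 0.952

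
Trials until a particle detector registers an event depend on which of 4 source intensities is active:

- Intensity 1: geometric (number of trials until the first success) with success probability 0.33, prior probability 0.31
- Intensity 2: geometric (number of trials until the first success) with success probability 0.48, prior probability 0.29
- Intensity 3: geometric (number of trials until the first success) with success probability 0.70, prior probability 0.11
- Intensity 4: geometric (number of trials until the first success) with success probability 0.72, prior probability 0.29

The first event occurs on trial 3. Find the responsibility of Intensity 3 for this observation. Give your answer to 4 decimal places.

0.0648

P(component k | x) = π_k·f_k(x) / marginal(x), where marginal(x) = Σ_j π_j·f_j(x).
Evaluate each component's likelihood at the observed value:
  p_1 = 0.33·(1−0.33)^2 = 0.33·0.4489 = 0.148137
  p_2 = 0.48·(1−0.48)^2 = 0.48·0.2704 = 0.129792
  p_3 = 0.70·(1−0.70)^2 = 0.70·0.09 = 0.063
  p_4 = 0.72·(1−0.72)^2 = 0.72·0.0784 = 0.056448
Unnormalised posteriors:
  π_1·p_1 = 0.31 × 0.148137 = 0.0459225
  π_2·p_2 = 0.29 × 0.129792 = 0.0376397
  π_3·p_3 = 0.11 × 0.063 = 0.00693
  π_4·p_4 = 0.29 × 0.056448 = 0.0163699
Normaliser: 0.0459225 + 0.0376397 + 0.00693 + 0.0163699 = 0.106862
So the posterior for Intensity 3 is 0.00693 / 0.106862 ≈ 0.0648.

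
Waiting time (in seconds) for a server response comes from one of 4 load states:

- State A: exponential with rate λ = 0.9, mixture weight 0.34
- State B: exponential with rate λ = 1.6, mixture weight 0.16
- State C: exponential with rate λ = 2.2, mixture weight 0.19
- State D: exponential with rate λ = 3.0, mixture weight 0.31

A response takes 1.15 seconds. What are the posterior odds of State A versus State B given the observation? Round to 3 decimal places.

The posterior odds equal the prior odds times the likelihood ratio: (P(Z=i)/P(Z=j))·(f_i(x)/f_j(x)).
Exponential densities:
  L_A = 0.9·e^(−0.9·1.15) = 0.9·e^(−1.0350) = 0.319704
  L_B = 1.6·e^(−1.6·1.15) = 1.6·e^(−1.8400) = 0.254108
  L_C = 2.2·e^(−2.2·1.15) = 2.2·e^(−2.5300) = 0.17525
  L_D = 3.0·e^(−3.0·1.15) = 3.0·e^(−3.4500) = 0.0952369
0.108699 / 0.0406573 ≈ 2.674

2.674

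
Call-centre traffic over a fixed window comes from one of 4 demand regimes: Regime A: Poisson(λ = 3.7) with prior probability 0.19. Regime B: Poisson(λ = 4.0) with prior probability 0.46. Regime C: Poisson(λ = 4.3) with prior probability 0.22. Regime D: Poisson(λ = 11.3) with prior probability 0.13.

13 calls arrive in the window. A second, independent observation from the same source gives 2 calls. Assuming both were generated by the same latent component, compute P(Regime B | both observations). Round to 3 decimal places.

0.362

Apply Bayes' rule: the posterior for each component is proportional to its prior times its likelihood at x.
Since both observations come from the same component, the likelihood for component k is f_k(x₁)·f_k(x₂).
  p_A = [e^(−3.7)·3.7^13/13! = 9.67058e-05] × [0.169233] = 1.63658e-05
  p_B = [e^(−4.0)·4.0^13/13! = 0.000197388] × [0.146525] = 2.89224e-05
  p_C = [e^(−4.3)·4.3^13/13! = 0.000374406] × [0.125441] = 4.6966e-05
  p_D = [e^(−11.3)·11.3^13/13! = 0.0973222] × [0.000789949] = 7.68796e-05
Multiply by the mixture weights:
  w_A·p_A = 0.19 × 1.63658e-05 = 3.1095e-06
  w_B·p_B = 0.46 × 2.89224e-05 = 1.33043e-05
  w_C·p_C = 0.22 × 4.6966e-05 = 1.03325e-05
  w_D·p_D = 0.13 × 7.68796e-05 = 9.99435e-06
Sum: 3.1095e-06 + 1.33043e-05 + 1.03325e-05 + 9.99435e-06 = 3.67407e-05
So the posterior for Regime B is 1.33043e-05 / 3.67407e-05 ≈ 0.362.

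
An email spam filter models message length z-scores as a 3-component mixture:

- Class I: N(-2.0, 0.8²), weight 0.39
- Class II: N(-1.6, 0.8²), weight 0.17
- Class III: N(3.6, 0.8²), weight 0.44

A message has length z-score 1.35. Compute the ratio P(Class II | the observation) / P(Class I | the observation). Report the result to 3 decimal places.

3.122

Posterior odds = (π_i f_i(x)) / (π_j f_j(x)); the normalising sum cancels.
Component likelihoods at x = 1.35:
  L_I = 7.76442e-05
  L_II = 0.000556066
  L_III = 0.00955326
Odds = (0.17/0.39) × (0.000556066/7.76442e-05) = 0.435897 × 7.16172 ≈ 3.122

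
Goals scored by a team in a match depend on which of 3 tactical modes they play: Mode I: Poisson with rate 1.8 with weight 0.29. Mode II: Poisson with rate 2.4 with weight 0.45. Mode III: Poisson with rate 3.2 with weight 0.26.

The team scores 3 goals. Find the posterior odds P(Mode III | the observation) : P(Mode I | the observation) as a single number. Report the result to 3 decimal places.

The posterior odds equal the prior odds times the likelihood ratio: (P(Z=i)/P(Z=j))·(f_i(x)/f_j(x)).
Component likelihoods at x = 3 goals:
  L_I = 0.160671
  L_II = 0.209014
  L_III = 0.222616
Posterior odds = (P(Z=III)·L_III) / (P(Z=I)·L_I) = (0.26·0.222616) / (0.29·0.160671) = 0.0578802 / 0.0465945 ≈ 1.242

1.242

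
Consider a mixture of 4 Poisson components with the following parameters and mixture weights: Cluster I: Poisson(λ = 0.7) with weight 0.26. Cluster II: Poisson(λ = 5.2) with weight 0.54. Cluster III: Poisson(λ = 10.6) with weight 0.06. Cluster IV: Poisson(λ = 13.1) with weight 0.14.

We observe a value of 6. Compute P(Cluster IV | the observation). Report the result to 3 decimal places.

Posterior ∝ prior × likelihood, so P(k | x) ∝ w_k f_k(x); normalise over all components.
Poisson probabilities:
  L_I = 8.11427e-05
  L_II = 0.15148
  L_III = 0.0490887
  L_IV = 0.0143561
Multiply by the mixture weights:
  w_I·L_I = 0.26 × 8.11427e-05 = 2.10971e-05
  w_II·L_II = 0.54 × 0.15148 = 0.0817994
  w_III·L_III = 0.06 × 0.0490887 = 0.00294532
  w_IV·L_IV = 0.14 × 0.0143561 = 0.00200986
Evidence: 2.10971e-05 + 0.0817994 + 0.00294532 + 0.00200986 = 0.0867757
So the posterior for Cluster IV is 0.00200986 / 0.0867757 ≈ 0.023.

0.023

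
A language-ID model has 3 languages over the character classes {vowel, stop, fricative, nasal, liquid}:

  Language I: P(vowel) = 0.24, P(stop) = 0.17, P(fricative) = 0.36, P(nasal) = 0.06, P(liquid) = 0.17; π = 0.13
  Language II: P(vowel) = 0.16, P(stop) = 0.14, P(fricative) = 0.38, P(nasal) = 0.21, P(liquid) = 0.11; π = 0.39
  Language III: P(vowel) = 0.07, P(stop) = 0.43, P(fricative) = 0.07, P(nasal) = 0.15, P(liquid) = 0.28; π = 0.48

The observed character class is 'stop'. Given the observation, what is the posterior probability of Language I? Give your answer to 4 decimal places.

Apply Bayes' rule: the posterior for each component is proportional to its prior times its likelihood at x.
Evaluate each component's likelihood at the observed value:
  L_I = P(stop | comp) = 0.17
  L_II = P(stop | comp) = 0.14
  L_III = P(stop | comp) = 0.43
Prior × likelihood for each component:
  w_I·L_I = 0.13 × 0.17 = 0.0221
  w_II·L_II = 0.39 × 0.14 = 0.0546
  w_III·L_III = 0.48 × 0.43 = 0.2064
Normaliser: 0.0221 + 0.0546 + 0.2064 = 0.2831
Responsibility of Language I: 0.0221 / 0.2831 ≈ 0.0781

0.0781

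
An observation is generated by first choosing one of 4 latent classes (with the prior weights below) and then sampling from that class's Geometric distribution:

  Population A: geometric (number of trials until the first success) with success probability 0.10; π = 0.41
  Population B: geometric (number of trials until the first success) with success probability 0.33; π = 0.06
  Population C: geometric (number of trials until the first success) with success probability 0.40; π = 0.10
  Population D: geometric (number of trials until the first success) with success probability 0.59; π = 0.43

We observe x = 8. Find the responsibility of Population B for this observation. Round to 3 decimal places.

The responsibility of component k is π_k f_k(x) divided by Σ_j π_j f_j(x).
Geometric probabilities:
  p_A = 0.0478297
  p_B = 0.0200003
  p_C = 0.0111974
  p_D = 0.00114905
Unnormalised posteriors:
  π_A·p_A = 0.41 × 0.0478297 = 0.0196102
  π_B·p_B = 0.06 × 0.0200003 = 0.00120002
  π_C·p_C = 0.10 × 0.0111974 = 0.00111974
  π_D·p_D = 0.43 × 0.00114905 = 0.000494092
Normaliser: 0.0196102 + 0.00120002 + 0.00111974 + 0.000494092 = 0.022424
Responsibility of Population B: 0.00120002 / 0.022424 ≈ 0.054

0.054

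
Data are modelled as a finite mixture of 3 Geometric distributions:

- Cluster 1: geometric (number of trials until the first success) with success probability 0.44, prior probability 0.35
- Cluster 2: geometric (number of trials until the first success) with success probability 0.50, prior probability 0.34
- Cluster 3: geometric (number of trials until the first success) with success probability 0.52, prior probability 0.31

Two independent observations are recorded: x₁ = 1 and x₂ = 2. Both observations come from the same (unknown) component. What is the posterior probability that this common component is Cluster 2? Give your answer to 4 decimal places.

0.3522

The responsibility of component k is P(Z=k) f_k(x) divided by Σ_j P(Z=j) f_j(x).
Since both observations come from the same component, the likelihood for component k is f_k(x₁)·f_k(x₂).
  f_1 = [0.44] × [0.2464] = 0.108416
  f_2 = [0.5] × [0.25] = 0.125
  f_3 = [0.52] × [0.2496] = 0.129792
Multiply by the mixture weights:
  P(Z=1)·f_1 = 0.35 × 0.108416 = 0.0379456
  P(Z=2)·f_2 = 0.34 × 0.125 = 0.0425
  P(Z=3)·f_3 = 0.31 × 0.129792 = 0.0402355
Marginal: 0.0379456 + 0.0425 + 0.0402355 = 0.120681
Responsibility of Cluster 2: 0.0425 / 0.120681 ≈ 0.3522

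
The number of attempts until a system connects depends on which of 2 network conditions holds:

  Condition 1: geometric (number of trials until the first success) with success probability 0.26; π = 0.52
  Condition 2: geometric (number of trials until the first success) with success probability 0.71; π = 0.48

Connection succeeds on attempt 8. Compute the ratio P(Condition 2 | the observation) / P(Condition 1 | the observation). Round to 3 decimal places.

Posterior odds = (π_i f_i(x)) / (π_j f_j(x)); the normalising sum cancels.
Component likelihoods at x = 8:
  p_1 = 0.26·(1−0.26)^7 = 0.26·0.121513 = 0.0315933
  p_2 = 0.71·(1−0.71)^7 = 0.71·0.000172499 = 0.000122474
5.87876e-05 / 0.0164285 ≈ 0.004

0.004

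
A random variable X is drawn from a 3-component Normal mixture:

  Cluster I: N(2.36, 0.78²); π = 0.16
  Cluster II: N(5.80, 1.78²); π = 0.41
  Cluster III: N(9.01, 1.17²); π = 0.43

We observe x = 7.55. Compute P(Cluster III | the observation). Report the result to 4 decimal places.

0.5429

Apply Bayes' rule: the posterior for each component is proportional to its prior times its likelihood at x.
Normal densities:
  f_I = (1/(0.78·√(2π)))·exp(−(7.55−2.36)²/(2·0.78²)) = 0.511464·exp(-22.13683) = 1.24426e-10
  f_II = (1/(1.78·√(2π)))·exp(−(7.55−5.80)²/(2·1.78²)) = 0.224125·exp(-0.48329) = 0.138229
  f_III = (1/(1.17·√(2π)))·exp(−(7.55−9.01)²/(2·1.17²)) = 0.340976·exp(-0.77858) = 0.156527
Prior × likelihood for each component:
  P(Z=I)·f_I = 0.16 × 1.24426e-10 = 1.99081e-11
  P(Z=II)·f_II = 0.41 × 0.138229 = 0.0566741
  P(Z=III)·f_III = 0.43 × 0.156527 = 0.0673068
Evidence: 1.99081e-11 + 0.0566741 + 0.0673068 = 0.123981
P(Cluster III | the observation) ≈ 0.5429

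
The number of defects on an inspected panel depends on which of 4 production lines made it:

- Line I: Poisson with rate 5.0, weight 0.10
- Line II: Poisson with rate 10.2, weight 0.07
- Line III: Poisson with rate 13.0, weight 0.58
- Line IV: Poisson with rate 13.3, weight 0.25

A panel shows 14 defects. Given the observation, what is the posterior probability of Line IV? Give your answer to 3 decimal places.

0.292

The responsibility of component k is w_k f_k(x) divided by Σ_j w_j f_j(x).
Poisson probabilities:
  L_I = e^(−5.0)·5.0^14/14! = 0.000471736
  L_II = e^(−10.2)·10.2^14/14! = 0.0562588
  L_III = e^(−13.0)·13.0^14/14! = 0.102087
  L_IV = e^(−13.3)·13.3^14/14! = 0.104087
Multiply by the mixture weights:
  w_I·L_I = 0.10 × 0.000471736 = 4.71736e-05
  w_II·L_II = 0.07 × 0.0562588 = 0.00393811
  w_III·L_III = 0.58 × 0.102087 = 0.0592104
  w_IV·L_IV = 0.25 × 0.104087 = 0.0260218
Sum: 4.71736e-05 + 0.00393811 + 0.0592104 + 0.0260218 = 0.0892176
P(Line IV | x) ≈ 0.292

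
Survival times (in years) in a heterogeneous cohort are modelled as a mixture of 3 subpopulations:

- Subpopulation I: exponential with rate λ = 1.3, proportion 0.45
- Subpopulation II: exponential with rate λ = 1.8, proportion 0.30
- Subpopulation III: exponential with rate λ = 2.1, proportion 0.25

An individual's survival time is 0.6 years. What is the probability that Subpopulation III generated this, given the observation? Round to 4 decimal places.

Apply Bayes' rule: the posterior for each component is proportional to its prior times its likelihood at x.
Evaluate each component's likelihood at the observed value:
  p_I = 0.595928
  p_II = 0.611272
  p_III = 0.595673
Unnormalised posteriors:
  w_I·p_I = 0.45 × 0.595928 = 0.268168
  w_II·p_II = 0.30 × 0.611272 = 0.183382
  w_III·p_III = 0.25 × 0.595673 = 0.148918
Denominator: 0.268168 + 0.183382 + 0.148918 = 0.600467
Responsibility of Subpopulation III: 0.148918 / 0.600467 ≈ 0.2480

0.2480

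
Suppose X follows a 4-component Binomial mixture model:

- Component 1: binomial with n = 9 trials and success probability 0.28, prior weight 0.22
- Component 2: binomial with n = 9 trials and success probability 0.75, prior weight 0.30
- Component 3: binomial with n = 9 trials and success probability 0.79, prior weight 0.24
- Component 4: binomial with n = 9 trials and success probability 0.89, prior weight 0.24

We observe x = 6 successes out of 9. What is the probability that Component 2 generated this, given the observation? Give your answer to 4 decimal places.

P(component k | x) = w_k·f_k(x) / marginal(x), where marginal(x) = Σ_j w_j·f_j(x).
Evaluate each component's likelihood at the observed value:
  f_1 = 0.0151086
  f_2 = 0.233597
  f_3 = 0.189104
  f_4 = 0.0555645
Weight by the priors:
  w_1·f_1 = 0.22 × 0.0151086 = 0.0033239
  w_2·f_2 = 0.30 × 0.233597 = 0.070079
  w_3·f_3 = 0.24 × 0.189104 = 0.0453849
  w_4·f_4 = 0.24 × 0.0555645 = 0.0133355
Sum: 0.0033239 + 0.070079 + 0.0453849 + 0.0133355 = 0.132123
So the posterior for Component 2 is 0.070079 / 0.132123 ≈ 0.5304.

0.5304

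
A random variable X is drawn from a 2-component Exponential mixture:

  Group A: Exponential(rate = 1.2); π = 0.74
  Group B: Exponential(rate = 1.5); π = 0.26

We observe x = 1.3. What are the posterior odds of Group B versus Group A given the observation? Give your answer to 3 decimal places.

0.297

Since P(k|x) ∝ π_k f_k(x), the posterior odds are π_i f_i(x) / (π_j f_j(x)).
Evaluate each component's likelihood at the observed value:
  p_A = 1.2·e^(−1.2·1.3) = 1.2·e^(−1.5600) = 0.252163
  p_B = 1.5·e^(−1.5·1.3) = 1.5·e^(−1.9500) = 0.213411
Posterior odds = (π_B·p_B) / (π_A·p_A) = (0.26·0.213411) / (0.74·0.252163) = 0.0554869 / 0.186601 ≈ 0.297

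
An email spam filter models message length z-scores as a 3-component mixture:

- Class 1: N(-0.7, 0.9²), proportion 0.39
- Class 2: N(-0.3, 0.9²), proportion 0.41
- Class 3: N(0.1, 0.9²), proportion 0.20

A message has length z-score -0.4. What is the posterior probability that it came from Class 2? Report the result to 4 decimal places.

0.4299

Apply Bayes' rule: the posterior for each component is proportional to its prior times its likelihood at x.
Normal densities:
  p_1 = (1/(0.9·√(2π)))·exp(−(-0.4−-0.7)²/(2·0.9²)) = 0.443269·exp(-0.05556) = 0.419315
  p_2 = (1/(0.9·√(2π)))·exp(−(-0.4−-0.3)²/(2·0.9²)) = 0.443269·exp(-0.00617) = 0.440541
  p_3 = (1/(0.9·√(2π)))·exp(−(-0.4−0.1)²/(2·0.9²)) = 0.443269·exp(-0.15432) = 0.37988
Weight by the priors:
  w_1·p_1 = 0.39 × 0.419315 = 0.163533
  w_2·p_2 = 0.41 × 0.440541 = 0.180622
  w_3·p_3 = 0.20 × 0.37988 = 0.0759761
Normaliser: 0.163533 + 0.180622 + 0.0759761 = 0.420131
So the posterior for Class 2 is 0.180622 / 0.420131 ≈ 0.4299.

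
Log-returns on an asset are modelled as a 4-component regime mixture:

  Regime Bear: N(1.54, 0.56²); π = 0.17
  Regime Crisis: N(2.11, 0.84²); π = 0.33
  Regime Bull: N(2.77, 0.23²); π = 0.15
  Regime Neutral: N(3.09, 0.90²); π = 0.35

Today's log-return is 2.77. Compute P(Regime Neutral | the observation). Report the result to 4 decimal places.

0.2739

P(component k | x) = π_k·f_k(x) / marginal(x), where marginal(x) = Σ_j π_j·f_j(x).
Normal densities:
  p_Bear = (1/(0.56·√(2π)))·exp(−(2.77−1.54)²/(2·0.56²)) = 0.712397·exp(-2.41215) = 0.0638468
  p_Crisis = (1/(0.84·√(2π)))·exp(−(2.77−2.11)²/(2·0.84²)) = 0.474931·exp(-0.30867) = 0.348799
  p_Bull = (1/(0.23·√(2π)))·exp(−(2.77−2.77)²/(2·0.23²)) = 1.734532·exp(-0.00000) = 1.73453
  p_Neutral = (1/(0.90·√(2π)))·exp(−(2.77−3.09)²/(2·0.90²)) = 0.443269·exp(-0.06321) = 0.416117
Weight by the priors:
  π_Bear·p_Bear = 0.17 × 0.0638468 = 0.010854
  π_Crisis·p_Crisis = 0.33 × 0.348799 = 0.115104
  π_Bull·p_Bull = 0.15 × 1.73453 = 0.26018
  π_Neutral·p_Neutral = 0.35 × 0.416117 = 0.145641
Normaliser: 0.010854 + 0.115104 + 0.26018 + 0.145641 = 0.531779
P(Regime Neutral | the observation) = 0.145641 / 0.531779 ≈ 0.2739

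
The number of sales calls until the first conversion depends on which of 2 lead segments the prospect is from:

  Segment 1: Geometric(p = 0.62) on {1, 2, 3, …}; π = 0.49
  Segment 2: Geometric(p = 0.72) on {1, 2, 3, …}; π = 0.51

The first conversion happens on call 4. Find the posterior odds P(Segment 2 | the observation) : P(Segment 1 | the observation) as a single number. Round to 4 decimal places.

0.4835

Since P(k|x) ∝ P(Z=k) f_k(x), the posterior odds are P(Z=i) f_i(x) / (P(Z=j) f_j(x)).
Component likelihoods at x = 4:
  L_1 = 0.62·(1−0.62)^3 = 0.62·0.054872 = 0.0340206
  L_2 = 0.72·(1−0.72)^3 = 0.72·0.021952 = 0.0158054
Odds = (0.51/0.49) × (0.0158054/0.0340206) = 1.04082 × 0.464584 ≈ 0.4835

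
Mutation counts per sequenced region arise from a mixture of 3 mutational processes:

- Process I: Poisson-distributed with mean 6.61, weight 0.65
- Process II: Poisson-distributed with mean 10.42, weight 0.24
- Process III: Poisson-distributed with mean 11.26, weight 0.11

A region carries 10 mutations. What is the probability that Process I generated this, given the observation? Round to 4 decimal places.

0.4744

Posterior ∝ prior × likelihood, so P(k | x) ∝ P(Z=k) f_k(x); normalise over all components.
Evaluate each component's likelihood at the observed value:
  p_I = 0.0590969
  p_II = 0.124041
  p_III = 0.116269
Weight by the priors:
  P(Z=I)·p_I = 0.65 × 0.0590969 = 0.038413
  P(Z=II)·p_II = 0.24 × 0.124041 = 0.0297699
  P(Z=III)·p_III = 0.11 × 0.116269 = 0.0127896
Evidence: 0.038413 + 0.0297699 + 0.0127896 = 0.0809725
Responsibility of Process I: 0.038413 / 0.0809725 ≈ 0.4744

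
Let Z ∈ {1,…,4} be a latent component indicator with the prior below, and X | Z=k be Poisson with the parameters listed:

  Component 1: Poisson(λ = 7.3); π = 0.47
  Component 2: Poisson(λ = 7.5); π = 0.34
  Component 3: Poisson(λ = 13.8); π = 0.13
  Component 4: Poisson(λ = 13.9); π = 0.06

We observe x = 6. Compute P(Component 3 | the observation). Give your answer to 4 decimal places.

Posterior ∝ prior × likelihood, so P(k | x) ∝ π_k f_k(x); normalise over all components.
Component likelihoods at x = 6:
  L_1 = e^(−7.3)·7.3^6/6! = 0.141989
  L_2 = e^(−7.5)·7.5^6/6! = 0.136718
  L_3 = e^(−13.8)·13.8^6/6! = 0.00974267
  L_4 = e^(−13.9)·13.9^6/6! = 0.00920583
Weight by the priors:
  π_1·L_1 = 0.47 × 0.141989 = 0.0667349
  π_2·L_2 = 0.34 × 0.136718 = 0.0464842
  π_3·L_3 = 0.13 × 0.00974267 = 0.00126655
  π_4·L_4 = 0.06 × 0.00920583 = 0.00055235
Normaliser: 0.0667349 + 0.0464842 + 0.00126655 + 0.00055235 = 0.115038
So the posterior for Component 3 is 0.00126655 / 0.115038 ≈ 0.0110.

0.0110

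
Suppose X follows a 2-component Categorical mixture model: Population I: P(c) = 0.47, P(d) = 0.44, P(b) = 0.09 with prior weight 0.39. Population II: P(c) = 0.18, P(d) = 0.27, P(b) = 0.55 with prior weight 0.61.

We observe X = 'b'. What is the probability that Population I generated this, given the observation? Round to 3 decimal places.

0.095

By Bayes' theorem, P(k | x) = π_k f_k(x) / Σ_j π_j f_j(x).
Component likelihoods at x = 'b':
  f_I = 0.09
  f_II = 0.55
Multiply by the mixture weights:
  π_I·f_I = 0.39 × 0.09 = 0.0351
  π_II·f_II = 0.61 × 0.55 = 0.3355
Marginal: 0.0351 + 0.3355 = 0.3706
P(Population I | x) = 0.0351 / 0.3706 ≈ 0.095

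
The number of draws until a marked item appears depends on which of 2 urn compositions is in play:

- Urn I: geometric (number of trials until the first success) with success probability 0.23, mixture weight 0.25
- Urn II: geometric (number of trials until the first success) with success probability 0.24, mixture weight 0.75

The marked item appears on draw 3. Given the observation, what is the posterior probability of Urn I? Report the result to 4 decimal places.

By Bayes' theorem, P(k | x) = π_k f_k(x) / Σ_j π_j f_j(x).
Geometric probabilities:
  f_I = 0.23·(1−0.23)^2 = 0.23·0.5929 = 0.136367
  f_II = 0.24·(1−0.24)^2 = 0.24·0.5776 = 0.138624
Multiply by the mixture weights:
  π_I·f_I = 0.25 × 0.136367 = 0.0340917
  π_II·f_II = 0.75 × 0.138624 = 0.103968
Normaliser: 0.0340917 + 0.103968 = 0.13806
So the posterior for Urn I is 0.0340917 / 0.13806 ≈ 0.2469.

0.2469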